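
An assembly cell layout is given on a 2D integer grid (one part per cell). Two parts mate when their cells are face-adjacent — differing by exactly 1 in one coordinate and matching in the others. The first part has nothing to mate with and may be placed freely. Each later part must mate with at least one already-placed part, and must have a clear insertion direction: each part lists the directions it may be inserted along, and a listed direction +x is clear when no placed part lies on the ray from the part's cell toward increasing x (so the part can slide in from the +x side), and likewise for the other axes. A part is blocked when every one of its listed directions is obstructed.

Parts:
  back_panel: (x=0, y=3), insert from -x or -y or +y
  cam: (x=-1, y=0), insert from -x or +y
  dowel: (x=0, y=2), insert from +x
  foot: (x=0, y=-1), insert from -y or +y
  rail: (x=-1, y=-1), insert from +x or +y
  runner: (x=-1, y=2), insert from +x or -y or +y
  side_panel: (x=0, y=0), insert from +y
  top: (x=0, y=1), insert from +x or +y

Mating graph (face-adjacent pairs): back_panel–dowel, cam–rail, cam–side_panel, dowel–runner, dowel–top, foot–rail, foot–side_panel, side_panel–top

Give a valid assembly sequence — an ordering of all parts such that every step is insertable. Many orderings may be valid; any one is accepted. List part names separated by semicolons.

1. rail@(-1, -1) [+x clear] — {rail}
2. cam@(-1, 0) [-x clear] — {cam, rail}
3. side_panel@(0, 0) [+y clear] — {cam, rail, side_panel}
4. top@(0, 1) [+x clear] — {cam, rail, side_panel, top}
5. dowel@(0, 2) [+x clear] — {cam, dowel, rail, side_panel, top}
6. back_panel@(0, 3) [-x clear] — {back_panel, cam, dowel, rail, side_panel, top}
7. runner@(-1, 2) [+y clear] — {back_panel, cam, dowel, rail, runner, side_panel, top}
8. foot@(0, -1) [-y clear] — {back_panel, cam, dowel, foot, rail, runner, side_panel, top}

rail; cam; side_panel; top; dowel; back_panel; runner; foot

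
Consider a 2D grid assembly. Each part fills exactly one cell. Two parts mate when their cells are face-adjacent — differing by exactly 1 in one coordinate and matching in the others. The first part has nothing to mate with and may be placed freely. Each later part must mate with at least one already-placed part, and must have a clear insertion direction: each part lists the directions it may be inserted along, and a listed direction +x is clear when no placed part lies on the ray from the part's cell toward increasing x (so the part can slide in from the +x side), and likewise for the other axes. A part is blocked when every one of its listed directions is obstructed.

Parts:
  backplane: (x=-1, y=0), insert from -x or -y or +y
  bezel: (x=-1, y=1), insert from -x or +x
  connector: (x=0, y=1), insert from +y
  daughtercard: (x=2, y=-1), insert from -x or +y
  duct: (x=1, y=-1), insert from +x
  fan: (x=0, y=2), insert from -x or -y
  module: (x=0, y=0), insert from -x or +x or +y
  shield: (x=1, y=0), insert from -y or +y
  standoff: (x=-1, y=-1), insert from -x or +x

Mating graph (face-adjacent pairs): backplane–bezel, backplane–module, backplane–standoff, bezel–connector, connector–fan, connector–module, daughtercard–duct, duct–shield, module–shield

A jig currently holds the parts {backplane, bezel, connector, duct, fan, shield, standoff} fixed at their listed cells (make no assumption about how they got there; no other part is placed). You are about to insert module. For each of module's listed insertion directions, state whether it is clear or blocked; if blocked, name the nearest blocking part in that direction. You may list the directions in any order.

+x: blocked by shield; +y: blocked by connector; -x: blocked by backplane

-x: nearest on ray is backplane@(-1, 0) ⇒ blocked
+x: nearest on ray is shield@(1, 0) ⇒ blocked
+y: nearest on ray is connector@(0, 1) ⇒ blocked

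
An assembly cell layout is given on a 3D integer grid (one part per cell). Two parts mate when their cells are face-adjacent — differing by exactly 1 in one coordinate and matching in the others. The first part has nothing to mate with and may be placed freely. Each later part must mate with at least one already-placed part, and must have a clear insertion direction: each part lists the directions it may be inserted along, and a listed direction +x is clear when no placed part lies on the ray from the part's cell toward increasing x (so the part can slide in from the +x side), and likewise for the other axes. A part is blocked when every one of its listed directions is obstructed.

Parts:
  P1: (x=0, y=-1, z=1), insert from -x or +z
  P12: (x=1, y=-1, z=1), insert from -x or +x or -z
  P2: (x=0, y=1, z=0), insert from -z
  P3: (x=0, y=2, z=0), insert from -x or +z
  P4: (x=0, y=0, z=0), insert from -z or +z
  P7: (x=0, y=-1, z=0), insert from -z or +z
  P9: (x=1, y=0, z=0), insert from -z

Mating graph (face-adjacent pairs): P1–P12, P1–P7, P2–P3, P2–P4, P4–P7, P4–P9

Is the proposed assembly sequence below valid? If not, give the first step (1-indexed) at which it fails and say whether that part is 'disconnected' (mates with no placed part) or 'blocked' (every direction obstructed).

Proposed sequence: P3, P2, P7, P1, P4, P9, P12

Invalid at step 3 (disconnected)

1. P3@(0, 2, 0) [-x clear] — {P3}
2. P2@(0, 1, 0) [-z clear] — {P2, P3}
3. P7@(0, -1, 0) — no placed neighbour ⇒ disconnected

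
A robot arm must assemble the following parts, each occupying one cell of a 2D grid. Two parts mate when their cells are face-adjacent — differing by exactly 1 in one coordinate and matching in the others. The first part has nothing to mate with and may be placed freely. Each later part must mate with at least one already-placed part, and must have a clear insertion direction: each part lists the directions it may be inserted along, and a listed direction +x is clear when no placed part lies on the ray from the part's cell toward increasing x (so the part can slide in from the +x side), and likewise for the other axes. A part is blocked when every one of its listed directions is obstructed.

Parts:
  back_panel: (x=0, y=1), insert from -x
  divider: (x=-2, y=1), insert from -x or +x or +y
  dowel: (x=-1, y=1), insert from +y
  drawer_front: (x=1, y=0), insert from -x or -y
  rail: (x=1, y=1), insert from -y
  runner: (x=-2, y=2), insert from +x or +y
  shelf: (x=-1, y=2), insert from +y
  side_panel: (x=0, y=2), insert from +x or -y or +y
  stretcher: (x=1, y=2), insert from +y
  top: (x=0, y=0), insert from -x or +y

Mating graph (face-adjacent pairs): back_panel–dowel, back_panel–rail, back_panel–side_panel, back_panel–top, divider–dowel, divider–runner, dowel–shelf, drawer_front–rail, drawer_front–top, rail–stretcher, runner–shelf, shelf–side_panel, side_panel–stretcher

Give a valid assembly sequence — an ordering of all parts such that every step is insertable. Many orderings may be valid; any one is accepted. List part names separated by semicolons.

back_panel; dowel; shelf; rail; stretcher; drawer_front; side_panel; top; divider; runner

1. back_panel@(0, 1) [-x clear] — {back_panel}
2. dowel@(-1, 1) [+y clear] — {back_panel, dowel}
3. shelf@(-1, 2) [+y clear] — {back_panel, dowel, shelf}
4. rail@(1, 1) [-y clear] — {back_panel, dowel, rail, shelf}
5. stretcher@(1, 2) [+y clear] — {back_panel, dowel, rail, shelf, stretcher}
6. drawer_front@(1, 0) [-x clear] — {back_panel, dowel, drawer_front, rail, shelf, stretcher}
7. side_panel@(0, 2) [+y clear] — {back_panel, dowel, drawer_front, rail, shelf, side_panel, stretcher}
8. top@(0, 0) [-x clear] — {back_panel, dowel, drawer_front, rail, shelf, side_panel, stretcher, top}
9. divider@(-2, 1) [-x clear] — {back_panel, divider, dowel, drawer_front, rail, shelf, side_panel, stretcher, top}
10. runner@(-2, 2) [+y clear] — {back_panel, divider, dowel, drawer_front, rail, runner, shelf, side_panel, stretcher, top}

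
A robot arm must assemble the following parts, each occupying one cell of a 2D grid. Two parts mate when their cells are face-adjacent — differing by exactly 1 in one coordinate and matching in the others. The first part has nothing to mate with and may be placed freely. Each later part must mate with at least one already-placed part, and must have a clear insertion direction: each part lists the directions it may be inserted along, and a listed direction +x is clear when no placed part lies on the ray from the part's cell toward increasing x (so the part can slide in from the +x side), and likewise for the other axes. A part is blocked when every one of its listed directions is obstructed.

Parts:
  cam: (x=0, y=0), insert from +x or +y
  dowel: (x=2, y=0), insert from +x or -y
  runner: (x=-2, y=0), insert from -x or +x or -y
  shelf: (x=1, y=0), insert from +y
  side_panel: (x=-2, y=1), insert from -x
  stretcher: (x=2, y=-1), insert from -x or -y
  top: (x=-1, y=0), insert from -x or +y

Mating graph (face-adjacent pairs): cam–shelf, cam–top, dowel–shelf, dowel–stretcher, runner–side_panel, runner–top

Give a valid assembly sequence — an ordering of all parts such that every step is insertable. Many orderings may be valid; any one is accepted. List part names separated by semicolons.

1. dowel@(2, 0) [+x clear] — {dowel}
2. shelf@(1, 0) [+y clear] — {dowel, shelf}
3. stretcher@(2, -1) [-x clear] — {dowel, shelf, stretcher}
4. cam@(0, 0) [+y clear] — {cam, dowel, shelf, stretcher}
5. top@(-1, 0) [-x clear] — {cam, dowel, shelf, stretcher, top}
6. runner@(-2, 0) [-x clear] — {cam, dowel, runner, shelf, stretcher, top}
7. side_panel@(-2, 1) [-x clear] — {cam, dowel, runner, shelf, side_panel, stretcher, top}

dowel; shelf; stretcher; cam; top; runner; side_panel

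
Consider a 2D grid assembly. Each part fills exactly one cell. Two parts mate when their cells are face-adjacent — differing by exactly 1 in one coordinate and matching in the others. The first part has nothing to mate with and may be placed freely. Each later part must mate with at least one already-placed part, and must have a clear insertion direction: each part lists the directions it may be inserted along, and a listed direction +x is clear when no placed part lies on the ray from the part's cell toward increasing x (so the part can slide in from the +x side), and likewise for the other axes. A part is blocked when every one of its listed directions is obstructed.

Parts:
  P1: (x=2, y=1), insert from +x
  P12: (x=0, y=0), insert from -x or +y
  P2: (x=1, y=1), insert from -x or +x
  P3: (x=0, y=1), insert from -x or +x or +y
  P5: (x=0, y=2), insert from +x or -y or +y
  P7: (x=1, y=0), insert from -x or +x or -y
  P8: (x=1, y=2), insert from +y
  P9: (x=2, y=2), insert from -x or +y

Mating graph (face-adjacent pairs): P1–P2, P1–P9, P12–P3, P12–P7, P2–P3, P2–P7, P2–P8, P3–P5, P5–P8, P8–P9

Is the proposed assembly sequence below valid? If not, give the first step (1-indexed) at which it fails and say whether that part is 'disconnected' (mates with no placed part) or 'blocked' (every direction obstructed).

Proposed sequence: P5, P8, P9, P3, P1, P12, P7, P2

1. P5@(0, 2) [+x clear] — {P5}
2. P8@(1, 2) [+y clear] — {P5, P8}
3. P9@(2, 2) [+y clear] — {P5, P8, P9}
4. P3@(0, 1) [-x clear] — {P3, P5, P8, P9}
5. P1@(2, 1) [+x clear] — {P1, P3, P5, P8, P9}
6. P12@(0, 0) [-x clear] — {P1, P12, P3, P5, P8, P9}
7. P7@(1, 0) [+x clear] — {P1, P12, P3, P5, P7, P8, P9}
8. P2@(1, 1) — -x/+x all obstructed ⇒ blocked

Invalid at step 8 (blocked)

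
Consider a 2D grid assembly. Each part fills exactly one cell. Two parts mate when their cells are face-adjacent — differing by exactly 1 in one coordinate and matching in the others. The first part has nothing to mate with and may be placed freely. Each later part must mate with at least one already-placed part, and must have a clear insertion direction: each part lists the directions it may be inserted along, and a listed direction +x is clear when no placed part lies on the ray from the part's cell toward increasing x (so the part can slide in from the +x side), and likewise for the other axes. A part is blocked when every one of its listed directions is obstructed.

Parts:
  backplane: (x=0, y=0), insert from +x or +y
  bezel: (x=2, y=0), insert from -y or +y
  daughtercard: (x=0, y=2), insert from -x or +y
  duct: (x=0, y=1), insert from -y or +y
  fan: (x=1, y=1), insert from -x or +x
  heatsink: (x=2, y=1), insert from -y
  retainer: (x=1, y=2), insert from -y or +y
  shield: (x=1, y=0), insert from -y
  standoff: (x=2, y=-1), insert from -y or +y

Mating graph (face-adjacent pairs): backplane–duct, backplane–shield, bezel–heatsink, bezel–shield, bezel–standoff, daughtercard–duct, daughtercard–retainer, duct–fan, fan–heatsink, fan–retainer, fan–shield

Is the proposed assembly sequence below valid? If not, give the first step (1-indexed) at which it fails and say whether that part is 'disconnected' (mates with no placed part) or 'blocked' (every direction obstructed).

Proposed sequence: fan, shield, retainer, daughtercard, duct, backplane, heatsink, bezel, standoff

1. fan@(1, 1) [-x clear] — {fan}
2. shield@(1, 0) [-y clear] — {fan, shield}
3. retainer@(1, 2) [+y clear] — {fan, retainer, shield}
4. daughtercard@(0, 2) [-x clear] — {daughtercard, fan, retainer, shield}
5. duct@(0, 1) [-y clear] — {daughtercard, duct, fan, retainer, shield}
6. backplane@(0, 0) — +x/+y all obstructed ⇒ blocked

Invalid at step 6 (blocked)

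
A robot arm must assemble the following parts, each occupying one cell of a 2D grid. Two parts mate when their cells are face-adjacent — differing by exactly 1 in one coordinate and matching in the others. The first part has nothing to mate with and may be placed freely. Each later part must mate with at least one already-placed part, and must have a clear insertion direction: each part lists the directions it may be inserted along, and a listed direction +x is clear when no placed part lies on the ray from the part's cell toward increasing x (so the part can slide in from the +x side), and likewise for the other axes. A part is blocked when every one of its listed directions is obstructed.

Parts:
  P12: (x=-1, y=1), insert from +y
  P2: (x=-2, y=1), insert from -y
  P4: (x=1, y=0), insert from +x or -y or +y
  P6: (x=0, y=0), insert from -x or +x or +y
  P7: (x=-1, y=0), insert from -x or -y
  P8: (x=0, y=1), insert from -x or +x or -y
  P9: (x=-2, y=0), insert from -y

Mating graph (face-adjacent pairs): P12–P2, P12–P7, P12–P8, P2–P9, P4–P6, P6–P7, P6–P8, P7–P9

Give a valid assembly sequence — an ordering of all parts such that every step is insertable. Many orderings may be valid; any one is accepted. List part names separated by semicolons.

P6; P4; P8; P12; P2; P9; P7

1. P6@(0, 0) [-x clear] — {P6}
2. P4@(1, 0) [+x clear] — {P4, P6}
3. P8@(0, 1) [-x clear] — {P4, P6, P8}
4. P12@(-1, 1) [+y clear] — {P12, P4, P6, P8}
5. P2@(-2, 1) [-y clear] — {P12, P2, P4, P6, P8}
6. P9@(-2, 0) [-y clear] — {P12, P2, P4, P6, P8, P9}
7. P7@(-1, 0) [-y clear] — {P12, P2, P4, P6, P7, P8, P9}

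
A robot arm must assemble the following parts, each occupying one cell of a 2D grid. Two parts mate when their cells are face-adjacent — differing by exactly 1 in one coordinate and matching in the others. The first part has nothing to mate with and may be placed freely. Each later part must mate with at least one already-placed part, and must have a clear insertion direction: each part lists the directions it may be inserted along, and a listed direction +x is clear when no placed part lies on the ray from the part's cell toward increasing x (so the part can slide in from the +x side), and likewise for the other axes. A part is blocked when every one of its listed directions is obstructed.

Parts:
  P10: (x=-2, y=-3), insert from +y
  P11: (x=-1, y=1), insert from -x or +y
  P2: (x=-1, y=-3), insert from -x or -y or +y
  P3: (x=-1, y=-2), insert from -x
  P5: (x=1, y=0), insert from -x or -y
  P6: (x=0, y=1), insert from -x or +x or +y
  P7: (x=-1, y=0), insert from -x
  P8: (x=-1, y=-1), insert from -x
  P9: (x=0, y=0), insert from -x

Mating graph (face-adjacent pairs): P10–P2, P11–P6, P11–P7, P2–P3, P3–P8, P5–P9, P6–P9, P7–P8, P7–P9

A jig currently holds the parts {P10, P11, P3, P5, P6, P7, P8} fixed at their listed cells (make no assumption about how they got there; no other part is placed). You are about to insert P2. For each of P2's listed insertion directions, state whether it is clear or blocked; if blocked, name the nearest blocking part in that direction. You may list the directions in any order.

+y: blocked by P3; -x: blocked by P10; -y: clear

-x: nearest on ray is P10@(-2, -3) ⇒ blocked
-y: ray from P2(-1, -3) has no placed part ⇒ clear
+y: nearest on ray is P3@(-1, -2) ⇒ blocked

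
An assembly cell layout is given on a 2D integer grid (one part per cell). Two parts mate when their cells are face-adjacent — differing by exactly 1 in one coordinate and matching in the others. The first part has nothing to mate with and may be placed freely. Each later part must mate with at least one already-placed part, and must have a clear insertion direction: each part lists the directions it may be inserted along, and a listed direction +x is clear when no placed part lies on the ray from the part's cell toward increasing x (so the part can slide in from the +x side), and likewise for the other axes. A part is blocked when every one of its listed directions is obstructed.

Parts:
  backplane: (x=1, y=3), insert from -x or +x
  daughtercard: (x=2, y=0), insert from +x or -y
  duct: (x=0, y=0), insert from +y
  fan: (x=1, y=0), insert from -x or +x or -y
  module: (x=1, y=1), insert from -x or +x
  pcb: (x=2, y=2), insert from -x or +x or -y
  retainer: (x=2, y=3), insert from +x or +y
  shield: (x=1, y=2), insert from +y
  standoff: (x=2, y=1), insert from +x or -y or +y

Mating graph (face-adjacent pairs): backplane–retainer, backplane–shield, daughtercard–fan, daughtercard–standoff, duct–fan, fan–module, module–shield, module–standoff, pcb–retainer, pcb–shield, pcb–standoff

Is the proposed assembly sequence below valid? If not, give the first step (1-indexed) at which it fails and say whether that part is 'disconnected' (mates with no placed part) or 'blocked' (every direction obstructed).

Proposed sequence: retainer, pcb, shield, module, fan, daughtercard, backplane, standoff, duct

1. retainer@(2, 3) [+x clear] — {retainer}
2. pcb@(2, 2) [-x clear] — {pcb, retainer}
3. shield@(1, 2) [+y clear] — {pcb, retainer, shield}
4. module@(1, 1) [-x clear] — {module, pcb, retainer, shield}
5. fan@(1, 0) [-x clear] — {fan, module, pcb, retainer, shield}
6. daughtercard@(2, 0) [+x clear] — {daughtercard, fan, module, pcb, retainer, shield}
7. backplane@(1, 3) [-x clear] — {backplane, daughtercard, fan, module, pcb, retainer, shield}
8. standoff@(2, 1) [+x clear] — {backplane, daughtercard, fan, module, pcb, retainer, shield, standoff}
9. duct@(0, 0) [+y clear] — {backplane, daughtercard, duct, fan, module, pcb, retainer, shield, standoff}

Valid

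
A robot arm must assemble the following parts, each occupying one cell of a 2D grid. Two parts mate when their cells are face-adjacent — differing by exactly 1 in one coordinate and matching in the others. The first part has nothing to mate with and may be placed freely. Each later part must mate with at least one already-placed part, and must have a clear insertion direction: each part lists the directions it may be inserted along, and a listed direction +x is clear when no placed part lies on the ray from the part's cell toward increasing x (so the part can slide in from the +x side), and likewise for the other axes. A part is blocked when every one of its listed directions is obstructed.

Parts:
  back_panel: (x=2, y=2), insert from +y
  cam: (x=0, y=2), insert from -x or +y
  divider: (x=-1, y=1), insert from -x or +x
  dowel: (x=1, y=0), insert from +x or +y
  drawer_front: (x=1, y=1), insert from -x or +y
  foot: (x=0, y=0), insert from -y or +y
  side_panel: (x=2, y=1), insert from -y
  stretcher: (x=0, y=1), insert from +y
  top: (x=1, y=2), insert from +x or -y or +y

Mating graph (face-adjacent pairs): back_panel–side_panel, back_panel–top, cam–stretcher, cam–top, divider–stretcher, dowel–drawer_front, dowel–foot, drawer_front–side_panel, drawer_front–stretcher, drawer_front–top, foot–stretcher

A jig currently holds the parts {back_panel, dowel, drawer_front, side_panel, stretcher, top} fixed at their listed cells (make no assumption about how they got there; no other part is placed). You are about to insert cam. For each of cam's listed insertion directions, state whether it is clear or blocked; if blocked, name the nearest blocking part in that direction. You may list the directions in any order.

-x: ray from cam(0, 2) has no placed part ⇒ clear
+y: ray from cam(0, 2) has no placed part ⇒ clear

+y: clear; -x: clear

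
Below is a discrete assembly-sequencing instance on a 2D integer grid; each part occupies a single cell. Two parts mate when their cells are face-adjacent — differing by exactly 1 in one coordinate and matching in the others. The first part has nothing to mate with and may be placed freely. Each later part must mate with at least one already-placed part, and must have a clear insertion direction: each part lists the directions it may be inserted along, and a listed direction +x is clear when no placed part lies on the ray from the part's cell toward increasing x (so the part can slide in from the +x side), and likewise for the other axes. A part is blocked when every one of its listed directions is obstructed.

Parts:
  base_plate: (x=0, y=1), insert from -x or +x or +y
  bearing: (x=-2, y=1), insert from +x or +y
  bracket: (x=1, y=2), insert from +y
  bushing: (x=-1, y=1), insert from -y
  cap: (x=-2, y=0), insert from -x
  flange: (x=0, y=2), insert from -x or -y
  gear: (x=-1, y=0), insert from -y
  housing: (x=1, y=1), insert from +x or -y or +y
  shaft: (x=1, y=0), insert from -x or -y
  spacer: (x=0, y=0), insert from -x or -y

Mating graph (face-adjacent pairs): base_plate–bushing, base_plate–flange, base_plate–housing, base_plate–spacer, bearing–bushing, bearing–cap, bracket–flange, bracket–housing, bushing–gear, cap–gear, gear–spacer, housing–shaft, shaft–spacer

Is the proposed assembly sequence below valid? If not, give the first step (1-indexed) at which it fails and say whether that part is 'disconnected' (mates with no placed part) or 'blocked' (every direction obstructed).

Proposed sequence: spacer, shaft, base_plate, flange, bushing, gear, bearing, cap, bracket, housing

1. spacer@(0, 0) [-x clear] — {spacer}
2. shaft@(1, 0) [-y clear] — {shaft, spacer}
3. base_plate@(0, 1) [-x clear] — {base_plate, shaft, spacer}
4. flange@(0, 2) [-x clear] — {base_plate, flange, shaft, spacer}
5. bushing@(-1, 1) [-y clear] — {base_plate, bushing, flange, shaft, spacer}
6. gear@(-1, 0) [-y clear] — {base_plate, bushing, flange, gear, shaft, spacer}
7. bearing@(-2, 1) [+y clear] — {base_plate, bearing, bushing, flange, gear, shaft, spacer}
8. cap@(-2, 0) [-x clear] — {base_plate, bearing, bushing, cap, flange, gear, shaft, spacer}
9. bracket@(1, 2) [+y clear] — {base_plate, bearing, bracket, bushing, cap, flange, gear, shaft, spacer}
10. housing@(1, 1) [+x clear] — {base_plate, bearing, bracket, bushing, cap, flange, gear, housing, shaft, spacer}

Valid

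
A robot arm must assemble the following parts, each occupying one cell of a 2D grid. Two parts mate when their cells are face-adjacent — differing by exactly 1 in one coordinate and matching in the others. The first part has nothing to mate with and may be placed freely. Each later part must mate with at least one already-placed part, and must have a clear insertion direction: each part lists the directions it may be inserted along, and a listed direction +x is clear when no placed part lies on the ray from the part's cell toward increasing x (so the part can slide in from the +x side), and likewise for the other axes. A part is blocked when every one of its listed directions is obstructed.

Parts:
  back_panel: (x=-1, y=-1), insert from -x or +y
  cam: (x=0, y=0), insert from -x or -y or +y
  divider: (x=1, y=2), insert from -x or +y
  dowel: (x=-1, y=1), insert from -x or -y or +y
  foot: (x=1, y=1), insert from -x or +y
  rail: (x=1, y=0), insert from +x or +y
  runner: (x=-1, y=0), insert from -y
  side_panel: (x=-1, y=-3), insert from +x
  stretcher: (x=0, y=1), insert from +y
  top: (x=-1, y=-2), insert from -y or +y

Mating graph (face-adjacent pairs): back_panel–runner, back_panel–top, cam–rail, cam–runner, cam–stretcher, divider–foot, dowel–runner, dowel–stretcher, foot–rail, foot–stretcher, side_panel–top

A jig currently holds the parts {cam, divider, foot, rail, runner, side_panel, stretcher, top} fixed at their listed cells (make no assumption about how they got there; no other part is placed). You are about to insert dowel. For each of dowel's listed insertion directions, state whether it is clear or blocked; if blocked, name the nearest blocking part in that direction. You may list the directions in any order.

+y: clear; -x: clear; -y: blocked by runner

-x: ray from dowel(-1, 1) has no placed part ⇒ clear
-y: nearest on ray is runner@(-1, 0) ⇒ blocked
+y: ray from dowel(-1, 1) has no placed part ⇒ clear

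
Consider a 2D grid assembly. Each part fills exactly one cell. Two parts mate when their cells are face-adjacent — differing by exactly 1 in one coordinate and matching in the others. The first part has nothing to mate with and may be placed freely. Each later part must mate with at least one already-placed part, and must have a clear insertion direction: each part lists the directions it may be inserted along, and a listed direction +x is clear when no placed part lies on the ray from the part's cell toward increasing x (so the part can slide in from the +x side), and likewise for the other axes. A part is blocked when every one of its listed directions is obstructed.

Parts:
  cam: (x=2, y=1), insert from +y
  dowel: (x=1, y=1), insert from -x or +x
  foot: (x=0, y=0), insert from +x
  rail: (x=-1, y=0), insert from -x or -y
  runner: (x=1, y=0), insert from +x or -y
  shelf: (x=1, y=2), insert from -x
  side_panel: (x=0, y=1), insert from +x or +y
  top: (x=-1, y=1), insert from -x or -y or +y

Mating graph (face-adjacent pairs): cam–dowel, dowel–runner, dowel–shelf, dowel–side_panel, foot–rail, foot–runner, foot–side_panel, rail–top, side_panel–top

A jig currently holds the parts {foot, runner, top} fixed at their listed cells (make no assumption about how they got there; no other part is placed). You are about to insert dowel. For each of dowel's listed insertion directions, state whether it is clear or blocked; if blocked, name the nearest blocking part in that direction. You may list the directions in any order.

+x: clear; -x: blocked by top

-x: nearest on ray is top@(-1, 1) ⇒ blocked
+x: ray from dowel(1, 1) has no placed part ⇒ clear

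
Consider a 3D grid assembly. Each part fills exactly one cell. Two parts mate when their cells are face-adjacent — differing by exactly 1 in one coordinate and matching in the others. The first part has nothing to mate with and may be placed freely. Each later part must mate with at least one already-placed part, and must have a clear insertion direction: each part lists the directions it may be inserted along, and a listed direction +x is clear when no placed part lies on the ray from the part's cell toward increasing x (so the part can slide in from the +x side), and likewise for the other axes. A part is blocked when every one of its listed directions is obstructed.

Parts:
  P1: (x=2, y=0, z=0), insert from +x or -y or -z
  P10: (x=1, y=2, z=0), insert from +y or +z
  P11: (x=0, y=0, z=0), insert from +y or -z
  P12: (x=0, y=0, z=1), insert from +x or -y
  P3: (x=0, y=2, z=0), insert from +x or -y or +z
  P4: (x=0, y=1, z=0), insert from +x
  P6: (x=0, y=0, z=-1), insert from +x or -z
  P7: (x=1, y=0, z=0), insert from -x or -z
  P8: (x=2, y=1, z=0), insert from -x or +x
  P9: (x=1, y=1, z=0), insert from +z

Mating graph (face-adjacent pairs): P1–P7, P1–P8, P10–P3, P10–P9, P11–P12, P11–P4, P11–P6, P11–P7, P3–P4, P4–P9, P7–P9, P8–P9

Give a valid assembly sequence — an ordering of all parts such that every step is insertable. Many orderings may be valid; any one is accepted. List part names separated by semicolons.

1. P7@(1, 0, 0) [-x clear] — {P7}
2. P1@(2, 0, 0) [+x clear] — {P1, P7}
3. P11@(0, 0, 0) [+y clear] — {P1, P11, P7}
4. P4@(0, 1, 0) [+x clear] — {P1, P11, P4, P7}
5. P6@(0, 0, -1) [+x clear] — {P1, P11, P4, P6, P7}
6. P12@(0, 0, 1) [+x clear] — {P1, P11, P12, P4, P6, P7}
7. P9@(1, 1, 0) [+z clear] — {P1, P11, P12, P4, P6, P7, P9}
8. P3@(0, 2, 0) [+x clear] — {P1, P11, P12, P3, P4, P6, P7, P9}
9. P8@(2, 1, 0) [+x clear] — {P1, P11, P12, P3, P4, P6, P7, P8, P9}
10. P10@(1, 2, 0) [+y clear] — {P1, P10, P11, P12, P3, P4, P6, P7, P8, P9}

P7; P1; P11; P4; P6; P12; P9; P3; P8; P10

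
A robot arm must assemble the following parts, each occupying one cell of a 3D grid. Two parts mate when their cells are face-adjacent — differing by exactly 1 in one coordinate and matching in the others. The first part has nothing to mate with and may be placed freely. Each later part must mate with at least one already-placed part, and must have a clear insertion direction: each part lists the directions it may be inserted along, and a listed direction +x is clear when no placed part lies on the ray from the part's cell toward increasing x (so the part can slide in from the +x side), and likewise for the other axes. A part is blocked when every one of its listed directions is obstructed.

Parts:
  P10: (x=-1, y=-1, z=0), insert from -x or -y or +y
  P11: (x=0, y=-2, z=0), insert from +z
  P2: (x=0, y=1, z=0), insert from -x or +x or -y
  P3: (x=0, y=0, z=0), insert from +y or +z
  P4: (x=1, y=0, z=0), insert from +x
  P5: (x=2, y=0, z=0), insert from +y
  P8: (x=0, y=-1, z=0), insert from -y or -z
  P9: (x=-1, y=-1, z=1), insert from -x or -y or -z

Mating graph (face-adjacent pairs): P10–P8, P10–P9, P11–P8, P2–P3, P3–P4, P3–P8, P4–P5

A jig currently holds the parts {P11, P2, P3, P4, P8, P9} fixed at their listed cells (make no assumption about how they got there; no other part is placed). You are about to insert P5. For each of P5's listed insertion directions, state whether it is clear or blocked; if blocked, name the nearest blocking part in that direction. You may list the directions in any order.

+y: ray from P5(2, 0, 0) has no placed part ⇒ clear

+y: clear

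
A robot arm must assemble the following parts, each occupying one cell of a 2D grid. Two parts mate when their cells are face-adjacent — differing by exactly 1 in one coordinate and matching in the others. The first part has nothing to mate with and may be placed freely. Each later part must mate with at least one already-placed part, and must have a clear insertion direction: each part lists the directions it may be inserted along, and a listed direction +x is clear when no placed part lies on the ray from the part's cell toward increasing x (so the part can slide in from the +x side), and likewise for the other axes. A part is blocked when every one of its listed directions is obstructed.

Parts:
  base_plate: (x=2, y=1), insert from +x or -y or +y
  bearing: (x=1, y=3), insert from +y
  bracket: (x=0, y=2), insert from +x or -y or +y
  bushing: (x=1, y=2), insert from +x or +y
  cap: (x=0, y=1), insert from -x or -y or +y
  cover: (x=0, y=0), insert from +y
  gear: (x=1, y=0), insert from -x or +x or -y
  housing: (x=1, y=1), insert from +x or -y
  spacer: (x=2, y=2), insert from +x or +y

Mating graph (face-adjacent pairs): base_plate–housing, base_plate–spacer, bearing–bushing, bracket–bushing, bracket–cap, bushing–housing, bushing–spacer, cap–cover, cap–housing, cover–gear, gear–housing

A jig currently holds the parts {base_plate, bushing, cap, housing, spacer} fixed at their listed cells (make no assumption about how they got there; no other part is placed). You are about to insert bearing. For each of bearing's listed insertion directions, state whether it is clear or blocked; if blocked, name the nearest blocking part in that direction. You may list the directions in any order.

+y: ray from bearing(1, 3) has no placed part ⇒ clear

+y: clear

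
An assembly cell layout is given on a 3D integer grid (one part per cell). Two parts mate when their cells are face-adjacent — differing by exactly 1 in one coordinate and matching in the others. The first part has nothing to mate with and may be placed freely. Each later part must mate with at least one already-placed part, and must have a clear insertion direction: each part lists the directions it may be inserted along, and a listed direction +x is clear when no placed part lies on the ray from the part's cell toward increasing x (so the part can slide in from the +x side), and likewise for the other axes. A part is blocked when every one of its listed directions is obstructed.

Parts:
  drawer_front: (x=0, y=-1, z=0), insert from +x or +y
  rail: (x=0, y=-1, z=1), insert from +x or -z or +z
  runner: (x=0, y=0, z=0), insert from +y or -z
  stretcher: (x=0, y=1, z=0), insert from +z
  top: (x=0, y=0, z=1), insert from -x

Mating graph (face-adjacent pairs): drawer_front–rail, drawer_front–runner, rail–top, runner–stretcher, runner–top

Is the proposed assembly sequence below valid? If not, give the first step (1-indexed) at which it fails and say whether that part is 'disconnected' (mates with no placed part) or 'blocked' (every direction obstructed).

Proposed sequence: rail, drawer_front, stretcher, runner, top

Invalid at step 3 (disconnected)

1. rail@(0, -1, 1) [+x clear] — {rail}
2. drawer_front@(0, -1, 0) [+x clear] — {drawer_front, rail}
3. stretcher@(0, 1, 0) — no placed neighbour ⇒ disconnected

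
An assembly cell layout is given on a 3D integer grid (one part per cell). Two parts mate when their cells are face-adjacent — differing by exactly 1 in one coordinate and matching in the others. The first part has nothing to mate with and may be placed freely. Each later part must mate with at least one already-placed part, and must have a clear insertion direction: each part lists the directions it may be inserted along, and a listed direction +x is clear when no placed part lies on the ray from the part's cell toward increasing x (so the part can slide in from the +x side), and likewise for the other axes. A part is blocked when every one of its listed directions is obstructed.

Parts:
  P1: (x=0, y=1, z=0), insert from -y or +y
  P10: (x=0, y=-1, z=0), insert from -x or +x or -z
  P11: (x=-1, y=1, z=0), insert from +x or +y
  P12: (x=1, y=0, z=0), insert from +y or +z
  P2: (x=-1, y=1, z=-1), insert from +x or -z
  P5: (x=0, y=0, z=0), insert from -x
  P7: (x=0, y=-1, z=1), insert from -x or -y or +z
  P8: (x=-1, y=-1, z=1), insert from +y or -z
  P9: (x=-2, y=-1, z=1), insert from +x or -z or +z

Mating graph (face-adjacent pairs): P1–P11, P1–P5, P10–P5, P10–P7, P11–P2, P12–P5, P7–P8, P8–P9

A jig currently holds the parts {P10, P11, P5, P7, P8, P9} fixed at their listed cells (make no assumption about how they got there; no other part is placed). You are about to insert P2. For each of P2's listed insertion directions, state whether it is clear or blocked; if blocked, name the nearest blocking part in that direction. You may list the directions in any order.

+x: clear; -z: clear

+x: ray from P2(-1, 1, -1) has no placed part ⇒ clear
-z: ray from P2(-1, 1, -1) has no placed part ⇒ clear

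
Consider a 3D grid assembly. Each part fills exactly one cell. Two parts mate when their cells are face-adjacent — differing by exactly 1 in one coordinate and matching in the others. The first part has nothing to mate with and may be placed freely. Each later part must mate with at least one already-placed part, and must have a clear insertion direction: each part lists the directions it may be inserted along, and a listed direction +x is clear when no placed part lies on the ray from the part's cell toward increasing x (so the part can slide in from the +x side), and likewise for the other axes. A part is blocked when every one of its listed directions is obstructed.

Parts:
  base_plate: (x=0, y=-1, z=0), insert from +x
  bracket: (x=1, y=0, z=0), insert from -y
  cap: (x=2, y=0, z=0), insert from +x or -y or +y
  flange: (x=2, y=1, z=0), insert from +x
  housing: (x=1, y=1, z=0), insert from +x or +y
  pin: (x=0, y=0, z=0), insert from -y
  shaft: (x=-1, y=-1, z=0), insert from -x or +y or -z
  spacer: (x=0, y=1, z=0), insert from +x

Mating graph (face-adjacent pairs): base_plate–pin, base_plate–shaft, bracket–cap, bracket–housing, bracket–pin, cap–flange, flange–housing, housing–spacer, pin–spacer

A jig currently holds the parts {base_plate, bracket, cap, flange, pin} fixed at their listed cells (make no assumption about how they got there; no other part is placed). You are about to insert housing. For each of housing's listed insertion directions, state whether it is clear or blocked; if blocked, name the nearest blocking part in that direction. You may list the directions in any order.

+x: nearest on ray is flange@(2, 1, 0) ⇒ blocked
+y: ray from housing(1, 1, 0) has no placed part ⇒ clear

+x: blocked by flange; +y: clear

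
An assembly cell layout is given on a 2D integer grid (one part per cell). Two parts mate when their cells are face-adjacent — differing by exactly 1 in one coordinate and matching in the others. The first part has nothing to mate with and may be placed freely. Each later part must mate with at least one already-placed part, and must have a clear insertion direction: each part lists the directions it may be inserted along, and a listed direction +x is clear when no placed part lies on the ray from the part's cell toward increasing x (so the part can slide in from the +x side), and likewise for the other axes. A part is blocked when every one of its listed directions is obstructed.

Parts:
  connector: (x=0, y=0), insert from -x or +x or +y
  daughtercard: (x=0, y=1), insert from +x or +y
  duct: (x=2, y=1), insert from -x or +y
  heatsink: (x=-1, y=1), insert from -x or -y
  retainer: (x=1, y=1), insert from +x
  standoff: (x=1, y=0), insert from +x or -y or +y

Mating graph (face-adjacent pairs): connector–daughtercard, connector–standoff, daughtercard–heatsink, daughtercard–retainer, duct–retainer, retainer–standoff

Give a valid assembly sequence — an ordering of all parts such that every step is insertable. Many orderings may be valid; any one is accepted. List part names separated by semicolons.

daughtercard; heatsink; retainer; duct; connector; standoff

1. daughtercard@(0, 1) [+x clear] — {daughtercard}
2. heatsink@(-1, 1) [-x clear] — {daughtercard, heatsink}
3. retainer@(1, 1) [+x clear] — {daughtercard, heatsink, retainer}
4. duct@(2, 1) [+y clear] — {daughtercard, duct, heatsink, retainer}
5. connector@(0, 0) [-x clear] — {connector, daughtercard, duct, heatsink, retainer}
6. standoff@(1, 0) [+x clear] — {connector, daughtercard, duct, heatsink, retainer, standoff}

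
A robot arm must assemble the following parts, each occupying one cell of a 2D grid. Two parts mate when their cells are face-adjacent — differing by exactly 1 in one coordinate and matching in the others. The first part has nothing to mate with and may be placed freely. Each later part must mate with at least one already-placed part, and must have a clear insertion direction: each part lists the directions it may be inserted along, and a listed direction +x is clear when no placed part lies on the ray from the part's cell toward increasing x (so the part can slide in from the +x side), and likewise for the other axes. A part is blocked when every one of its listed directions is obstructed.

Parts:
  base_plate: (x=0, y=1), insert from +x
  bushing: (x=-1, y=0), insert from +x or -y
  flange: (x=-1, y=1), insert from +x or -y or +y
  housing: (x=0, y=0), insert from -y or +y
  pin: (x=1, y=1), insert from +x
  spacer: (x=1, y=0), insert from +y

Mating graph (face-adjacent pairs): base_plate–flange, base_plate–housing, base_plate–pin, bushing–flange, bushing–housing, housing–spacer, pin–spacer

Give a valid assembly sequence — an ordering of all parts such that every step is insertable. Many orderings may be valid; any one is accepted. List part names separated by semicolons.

base_plate; housing; spacer; pin; bushing; flange

1. base_plate@(0, 1) [+x clear] — {base_plate}
2. housing@(0, 0) [-y clear] — {base_plate, housing}
3. spacer@(1, 0) [+y clear] — {base_plate, housing, spacer}
4. pin@(1, 1) [+x clear] — {base_plate, housing, pin, spacer}
5. bushing@(-1, 0) [-y clear] — {base_plate, bushing, housing, pin, spacer}
6. flange@(-1, 1) [+y clear] — {base_plate, bushing, flange, housing, pin, spacer}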